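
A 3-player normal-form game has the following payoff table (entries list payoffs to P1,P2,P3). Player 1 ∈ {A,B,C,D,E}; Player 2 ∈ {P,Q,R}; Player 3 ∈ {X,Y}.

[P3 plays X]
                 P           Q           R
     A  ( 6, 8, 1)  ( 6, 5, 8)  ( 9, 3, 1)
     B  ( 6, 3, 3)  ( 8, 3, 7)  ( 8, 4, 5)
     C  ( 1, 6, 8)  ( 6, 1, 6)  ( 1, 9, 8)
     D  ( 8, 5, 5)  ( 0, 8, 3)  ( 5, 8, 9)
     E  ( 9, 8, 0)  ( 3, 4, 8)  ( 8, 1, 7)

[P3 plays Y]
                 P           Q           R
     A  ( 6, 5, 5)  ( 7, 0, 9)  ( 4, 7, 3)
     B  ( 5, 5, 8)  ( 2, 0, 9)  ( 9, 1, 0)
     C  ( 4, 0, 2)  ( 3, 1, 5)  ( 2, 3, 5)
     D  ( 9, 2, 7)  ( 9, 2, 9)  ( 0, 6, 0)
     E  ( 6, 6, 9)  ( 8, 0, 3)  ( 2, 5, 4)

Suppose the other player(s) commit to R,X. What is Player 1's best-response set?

u_1(A vs R,X) = 9
u_1(B vs R,X) = 8
u_1(C vs R,X) = 1
u_1(D vs R,X) = 5
u_1(E vs R,X) = 8
max payoff 9 at {A}

argmax u_1 = {A}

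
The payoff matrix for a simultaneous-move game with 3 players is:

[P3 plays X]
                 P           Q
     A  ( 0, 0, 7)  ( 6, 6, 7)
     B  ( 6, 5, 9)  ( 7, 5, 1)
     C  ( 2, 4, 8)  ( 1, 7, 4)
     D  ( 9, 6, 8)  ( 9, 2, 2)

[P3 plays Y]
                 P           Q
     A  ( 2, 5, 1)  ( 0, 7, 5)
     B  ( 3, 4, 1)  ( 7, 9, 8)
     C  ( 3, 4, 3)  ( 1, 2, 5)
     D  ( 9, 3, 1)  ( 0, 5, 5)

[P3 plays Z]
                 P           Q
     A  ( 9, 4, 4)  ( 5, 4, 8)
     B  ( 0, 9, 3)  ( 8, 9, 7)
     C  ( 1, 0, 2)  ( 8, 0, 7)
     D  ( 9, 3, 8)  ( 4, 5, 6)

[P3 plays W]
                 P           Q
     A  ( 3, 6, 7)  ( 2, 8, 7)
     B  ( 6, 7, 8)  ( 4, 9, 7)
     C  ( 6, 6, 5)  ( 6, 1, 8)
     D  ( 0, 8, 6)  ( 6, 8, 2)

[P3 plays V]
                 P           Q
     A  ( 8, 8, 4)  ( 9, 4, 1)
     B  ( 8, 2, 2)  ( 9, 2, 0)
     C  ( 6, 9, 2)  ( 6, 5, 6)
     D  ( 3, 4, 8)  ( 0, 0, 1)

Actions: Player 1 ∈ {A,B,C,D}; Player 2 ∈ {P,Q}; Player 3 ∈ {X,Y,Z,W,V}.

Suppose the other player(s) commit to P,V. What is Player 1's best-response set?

u_1(A vs P,V) = 8
u_1(B vs P,V) = 8
u_1(C vs P,V) = 6
u_1(D vs P,V) = 3
max payoff 8 at {A,B}

P1 best: {A,B}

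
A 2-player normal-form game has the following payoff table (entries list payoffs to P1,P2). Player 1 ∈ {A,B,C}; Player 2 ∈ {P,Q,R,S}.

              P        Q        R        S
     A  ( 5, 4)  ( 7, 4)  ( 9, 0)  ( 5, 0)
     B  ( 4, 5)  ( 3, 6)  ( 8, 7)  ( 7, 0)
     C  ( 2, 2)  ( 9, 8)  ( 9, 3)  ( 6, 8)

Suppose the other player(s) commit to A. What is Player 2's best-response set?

u_2(P vs A) = 4
u_2(Q vs A) = 4
u_2(R vs A) = 0
u_2(S vs A) = 0
max payoff 4 at {P,Q}

P2 best: {P,Q}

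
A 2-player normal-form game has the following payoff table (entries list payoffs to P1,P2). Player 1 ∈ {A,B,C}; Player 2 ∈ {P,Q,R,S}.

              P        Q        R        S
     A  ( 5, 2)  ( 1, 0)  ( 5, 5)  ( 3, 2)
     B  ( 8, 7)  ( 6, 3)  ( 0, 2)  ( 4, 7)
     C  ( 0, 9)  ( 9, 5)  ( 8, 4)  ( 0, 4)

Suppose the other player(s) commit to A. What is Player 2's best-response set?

u_2(P vs A) = 2
u_2(Q vs A) = 0
u_2(R vs A) = 5
u_2(S vs A) = 2
max payoff 5 at {R}

P2 best: {R}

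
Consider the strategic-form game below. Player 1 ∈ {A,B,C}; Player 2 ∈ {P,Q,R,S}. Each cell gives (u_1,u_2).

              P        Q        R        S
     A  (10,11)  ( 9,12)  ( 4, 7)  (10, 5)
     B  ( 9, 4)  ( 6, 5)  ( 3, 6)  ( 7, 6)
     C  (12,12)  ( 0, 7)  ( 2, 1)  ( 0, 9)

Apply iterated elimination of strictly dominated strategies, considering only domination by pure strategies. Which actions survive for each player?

P1 drop B (A beats it: P:10>9 Q:9>6 R:4>3 S:10>7)
P2 drop R (P beats it: A:11>7 C:12>1)
P2 drop S (P beats it: A:11>5 C:12>9)
P1→{A,C} P2→{P,Q}

Remaining: P1:{A,C} P2:{P,Q}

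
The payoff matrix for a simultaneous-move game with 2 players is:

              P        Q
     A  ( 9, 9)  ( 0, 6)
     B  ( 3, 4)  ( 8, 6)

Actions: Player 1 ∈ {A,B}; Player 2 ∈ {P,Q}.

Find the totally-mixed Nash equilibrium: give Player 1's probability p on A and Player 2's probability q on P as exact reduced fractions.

(p,q) = (2/5, 4/7)

P1 indiff ⇒ q·9+(1-q)·0 = q·3+(1-q)·8 ⇒ q(6) = (1-q)(8) ⇒ q = 4/7
P2 indiff ⇒ p·9+(1-p)·4 = p·6+(1-p)·6 ⇒ p(3) = (1-p)(2) ⇒ p = 2/5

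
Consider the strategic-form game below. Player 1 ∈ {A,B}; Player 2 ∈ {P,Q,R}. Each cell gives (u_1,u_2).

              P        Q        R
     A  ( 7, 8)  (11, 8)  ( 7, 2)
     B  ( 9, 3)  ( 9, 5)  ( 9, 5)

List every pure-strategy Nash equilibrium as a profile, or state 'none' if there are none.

NE set: (A,Q), (B,R)

(A,P): not NE [P1→B gives 9>7]
(A,Q): NE
(A,R): not NE [P1→B gives 9>7; P2→Q gives 8>2]
(B,P): not NE [P2→R gives 5>3]
(B,Q): not NE [P1→A gives 11>9]
(B,R): NE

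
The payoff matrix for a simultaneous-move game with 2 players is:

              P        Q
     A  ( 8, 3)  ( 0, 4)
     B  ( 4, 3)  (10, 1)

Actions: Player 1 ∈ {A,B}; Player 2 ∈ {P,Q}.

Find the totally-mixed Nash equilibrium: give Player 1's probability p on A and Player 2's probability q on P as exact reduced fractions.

P1 indiff ⇒ q·8+(1-q)·0 = q·4+(1-q)·10 ⇒ q(4) = (1-q)(10) ⇒ q = 5/7
P2 indiff ⇒ p·3+(1-p)·3 = p·4+(1-p)·1 ⇒ p(-1) = (1-p)(-2) ⇒ p = 2/3

p=2/3, q=5/7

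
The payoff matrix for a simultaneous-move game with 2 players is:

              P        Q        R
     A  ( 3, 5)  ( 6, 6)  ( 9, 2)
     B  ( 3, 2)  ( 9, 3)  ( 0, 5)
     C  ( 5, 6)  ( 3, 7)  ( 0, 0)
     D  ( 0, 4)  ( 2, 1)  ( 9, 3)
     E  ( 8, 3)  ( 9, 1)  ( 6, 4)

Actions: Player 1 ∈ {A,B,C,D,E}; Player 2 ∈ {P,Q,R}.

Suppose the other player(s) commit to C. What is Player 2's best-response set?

u_2(P vs C) = 6
u_2(Q vs C) = 7
u_2(R vs C) = 0
max payoff 7 at {Q}

argmax u_2 = {Q}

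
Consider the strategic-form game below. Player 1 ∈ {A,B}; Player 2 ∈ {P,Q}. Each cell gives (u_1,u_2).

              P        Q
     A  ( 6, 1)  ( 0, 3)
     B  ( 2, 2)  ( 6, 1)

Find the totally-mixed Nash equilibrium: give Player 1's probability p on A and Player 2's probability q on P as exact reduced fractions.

P1 indiff ⇒ q·6+(1-q)·0 = q·2+(1-q)·6 ⇒ q(4) = (1-q)(6) ⇒ q = 3/5
P2 indiff ⇒ p·1+(1-p)·2 = p·3+(1-p)·1 ⇒ p(-2) = (1-p)(-1) ⇒ p = 1/3

p=1/3, q=3/5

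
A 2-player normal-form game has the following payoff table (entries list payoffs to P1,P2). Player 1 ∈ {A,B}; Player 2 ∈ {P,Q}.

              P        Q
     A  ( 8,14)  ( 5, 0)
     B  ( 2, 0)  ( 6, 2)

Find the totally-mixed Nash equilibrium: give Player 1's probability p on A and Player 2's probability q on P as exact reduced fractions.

p=1/8, q=1/7

P1 indiff ⇒ q·8+(1-q)·5 = q·2+(1-q)·6 ⇒ q(6) = (1-q)(1) ⇒ q = 1/7
P2 indiff ⇒ p·14+(1-p)·0 = p·0+(1-p)·2 ⇒ p(14) = (1-p)(2) ⇒ p = 1/8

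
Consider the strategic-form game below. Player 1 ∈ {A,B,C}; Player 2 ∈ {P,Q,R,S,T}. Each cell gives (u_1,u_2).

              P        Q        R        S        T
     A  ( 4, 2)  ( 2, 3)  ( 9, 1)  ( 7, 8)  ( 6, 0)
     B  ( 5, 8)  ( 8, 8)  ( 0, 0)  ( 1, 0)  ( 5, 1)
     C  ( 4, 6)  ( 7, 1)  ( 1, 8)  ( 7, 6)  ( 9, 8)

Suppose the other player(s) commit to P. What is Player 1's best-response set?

u_1(A vs P) = 4
u_1(B vs P) = 5
u_1(C vs P) = 4
max payoff 5 at {B}

P1 best: {B}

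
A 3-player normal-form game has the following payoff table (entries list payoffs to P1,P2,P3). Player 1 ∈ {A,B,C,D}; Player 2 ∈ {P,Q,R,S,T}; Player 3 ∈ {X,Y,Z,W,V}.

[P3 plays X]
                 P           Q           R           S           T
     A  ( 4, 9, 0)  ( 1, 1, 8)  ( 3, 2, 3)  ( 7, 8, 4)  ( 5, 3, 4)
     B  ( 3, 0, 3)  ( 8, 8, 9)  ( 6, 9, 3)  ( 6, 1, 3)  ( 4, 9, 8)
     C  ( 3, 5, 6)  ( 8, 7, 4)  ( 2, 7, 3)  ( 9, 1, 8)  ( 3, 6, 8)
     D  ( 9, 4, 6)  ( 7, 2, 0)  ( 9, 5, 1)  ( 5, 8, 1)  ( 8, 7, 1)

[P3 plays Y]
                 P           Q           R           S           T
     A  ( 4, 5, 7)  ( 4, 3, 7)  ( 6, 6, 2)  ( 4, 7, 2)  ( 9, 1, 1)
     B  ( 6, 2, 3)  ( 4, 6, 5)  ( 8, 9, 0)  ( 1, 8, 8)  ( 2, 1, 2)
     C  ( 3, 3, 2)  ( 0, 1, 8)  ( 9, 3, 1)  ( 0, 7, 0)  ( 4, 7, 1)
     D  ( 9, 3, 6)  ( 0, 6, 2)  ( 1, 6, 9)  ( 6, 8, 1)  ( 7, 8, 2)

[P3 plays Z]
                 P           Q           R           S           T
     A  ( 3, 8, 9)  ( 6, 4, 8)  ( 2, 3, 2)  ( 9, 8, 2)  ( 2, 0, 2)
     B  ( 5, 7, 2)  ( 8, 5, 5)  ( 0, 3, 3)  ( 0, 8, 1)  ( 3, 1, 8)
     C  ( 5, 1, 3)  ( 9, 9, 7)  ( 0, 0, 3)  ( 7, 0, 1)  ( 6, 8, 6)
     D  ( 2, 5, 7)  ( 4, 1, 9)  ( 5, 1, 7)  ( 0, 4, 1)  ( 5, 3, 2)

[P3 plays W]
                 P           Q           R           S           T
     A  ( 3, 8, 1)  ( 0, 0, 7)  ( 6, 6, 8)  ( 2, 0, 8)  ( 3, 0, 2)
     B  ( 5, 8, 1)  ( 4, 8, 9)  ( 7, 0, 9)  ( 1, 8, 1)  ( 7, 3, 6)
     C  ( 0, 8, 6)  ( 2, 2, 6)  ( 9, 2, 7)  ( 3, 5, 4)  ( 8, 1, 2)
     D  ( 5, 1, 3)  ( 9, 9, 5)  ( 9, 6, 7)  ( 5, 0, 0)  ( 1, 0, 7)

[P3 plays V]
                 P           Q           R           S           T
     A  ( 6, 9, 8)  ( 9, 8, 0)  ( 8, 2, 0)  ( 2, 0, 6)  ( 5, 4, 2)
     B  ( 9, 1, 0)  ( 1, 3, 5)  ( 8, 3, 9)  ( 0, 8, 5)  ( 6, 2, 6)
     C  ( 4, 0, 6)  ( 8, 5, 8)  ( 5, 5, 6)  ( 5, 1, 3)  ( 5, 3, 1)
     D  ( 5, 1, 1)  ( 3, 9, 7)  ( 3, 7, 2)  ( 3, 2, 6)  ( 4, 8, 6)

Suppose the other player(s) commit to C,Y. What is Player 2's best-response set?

BR_2 = {S,T}

u_2(P vs C,Y) = 3
u_2(Q vs C,Y) = 1
u_2(R vs C,Y) = 3
u_2(S vs C,Y) = 7
u_2(T vs C,Y) = 7
max payoff 7 at {S,T}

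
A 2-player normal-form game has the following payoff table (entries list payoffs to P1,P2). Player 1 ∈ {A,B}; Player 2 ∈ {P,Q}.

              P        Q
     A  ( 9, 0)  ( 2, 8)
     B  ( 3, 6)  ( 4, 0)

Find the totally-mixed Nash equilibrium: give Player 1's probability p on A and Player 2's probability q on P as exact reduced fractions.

P1 mixes 3/7 on A; P2 mixes 1/4 on P

P1 indiff ⇒ q·9+(1-q)·2 = q·3+(1-q)·4 ⇒ q(6) = (1-q)(2) ⇒ q = 1/4
P2 indiff ⇒ p·0+(1-p)·6 = p·8+(1-p)·0 ⇒ p(-8) = (1-p)(-6) ⇒ p = 3/7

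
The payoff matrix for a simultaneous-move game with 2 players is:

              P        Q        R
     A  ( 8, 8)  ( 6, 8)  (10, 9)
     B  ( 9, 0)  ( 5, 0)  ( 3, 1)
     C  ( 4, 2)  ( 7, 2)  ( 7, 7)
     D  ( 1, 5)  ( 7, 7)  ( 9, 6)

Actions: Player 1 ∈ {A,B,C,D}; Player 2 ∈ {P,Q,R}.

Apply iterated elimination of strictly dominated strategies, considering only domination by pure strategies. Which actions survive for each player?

Survivors P1:{A,C,D} P2:{Q,R}

P2 drop P (R beats it: A:9>8 B:1>0 C:7>2 D:6>5)
P1 drop B (A beats it: Q:6>5 R:10>3)
P1→{A,C,D} P2→{Q,R}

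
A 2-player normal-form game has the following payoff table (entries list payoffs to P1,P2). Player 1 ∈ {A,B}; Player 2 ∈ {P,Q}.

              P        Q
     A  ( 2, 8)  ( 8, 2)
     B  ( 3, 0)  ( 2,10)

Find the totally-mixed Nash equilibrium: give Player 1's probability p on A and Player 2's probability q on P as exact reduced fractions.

P1 mixes 5/8 on A; P2 mixes 6/7 on P

P1 indiff ⇒ q·2+(1-q)·8 = q·3+(1-q)·2 ⇒ q(-1) = (1-q)(-6) ⇒ q = 6/7
P2 indiff ⇒ p·8+(1-p)·0 = p·2+(1-p)·10 ⇒ p(6) = (1-p)(10) ⇒ p = 5/8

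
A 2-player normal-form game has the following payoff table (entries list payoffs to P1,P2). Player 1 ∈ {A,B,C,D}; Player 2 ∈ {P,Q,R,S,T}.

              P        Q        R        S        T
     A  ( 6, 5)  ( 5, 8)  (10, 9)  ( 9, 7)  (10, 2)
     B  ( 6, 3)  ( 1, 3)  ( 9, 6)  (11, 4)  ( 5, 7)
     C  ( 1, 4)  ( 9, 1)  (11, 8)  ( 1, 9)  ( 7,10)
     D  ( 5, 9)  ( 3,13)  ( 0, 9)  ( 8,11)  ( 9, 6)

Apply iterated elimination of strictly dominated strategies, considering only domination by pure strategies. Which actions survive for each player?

P1 drop D (A beats it: P:6>5 Q:5>3 R:10>0 S:9>8 T:10>9)
P2 drop P (R beats it: A:9>5 B:6>3 C:8>4)
P2 drop Q (R beats it: A:9>8 B:6>3 C:8>1)
P1→{A,B,C} P2→{R,S,T}

Remaining: P1:{A,B,C} P2:{R,S,T}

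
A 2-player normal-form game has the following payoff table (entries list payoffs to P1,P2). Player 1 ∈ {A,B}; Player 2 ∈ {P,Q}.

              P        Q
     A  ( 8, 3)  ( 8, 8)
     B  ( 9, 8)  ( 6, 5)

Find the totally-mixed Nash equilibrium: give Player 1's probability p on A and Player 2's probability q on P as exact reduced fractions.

P1 indiff ⇒ q·8+(1-q)·8 = q·9+(1-q)·6 ⇒ q(-1) = (1-q)(-2) ⇒ q = 2/3
P2 indiff ⇒ p·3+(1-p)·8 = p·8+(1-p)·5 ⇒ p(-5) = (1-p)(-3) ⇒ p = 3/8

P1 mixes 3/8 on A; P2 mixes 2/3 on P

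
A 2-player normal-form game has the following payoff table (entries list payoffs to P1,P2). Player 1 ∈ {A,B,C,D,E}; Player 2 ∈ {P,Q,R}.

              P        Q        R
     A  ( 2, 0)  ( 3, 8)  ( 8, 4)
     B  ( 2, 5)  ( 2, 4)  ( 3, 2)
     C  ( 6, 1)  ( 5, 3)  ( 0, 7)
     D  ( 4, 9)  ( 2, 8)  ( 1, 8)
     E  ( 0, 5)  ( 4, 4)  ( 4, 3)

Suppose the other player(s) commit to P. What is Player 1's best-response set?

argmax u_1 = {C}

u_1(A vs P) = 2
u_1(B vs P) = 2
u_1(C vs P) = 6
u_1(D vs P) = 4
u_1(E vs P) = 0
max payoff 6 at {C}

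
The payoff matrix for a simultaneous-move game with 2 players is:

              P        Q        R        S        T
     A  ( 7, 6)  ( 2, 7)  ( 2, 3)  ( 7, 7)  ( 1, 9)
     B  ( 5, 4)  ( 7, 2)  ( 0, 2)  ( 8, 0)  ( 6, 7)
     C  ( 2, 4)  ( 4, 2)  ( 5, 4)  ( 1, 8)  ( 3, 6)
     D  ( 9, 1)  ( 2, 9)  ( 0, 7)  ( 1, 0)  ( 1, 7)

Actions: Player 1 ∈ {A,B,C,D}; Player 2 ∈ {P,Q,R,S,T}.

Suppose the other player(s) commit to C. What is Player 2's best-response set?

argmax u_2 = {S}

u_2(P vs C) = 4
u_2(Q vs C) = 2
u_2(R vs C) = 4
u_2(S vs C) = 8
u_2(T vs C) = 6
max payoff 8 at {S}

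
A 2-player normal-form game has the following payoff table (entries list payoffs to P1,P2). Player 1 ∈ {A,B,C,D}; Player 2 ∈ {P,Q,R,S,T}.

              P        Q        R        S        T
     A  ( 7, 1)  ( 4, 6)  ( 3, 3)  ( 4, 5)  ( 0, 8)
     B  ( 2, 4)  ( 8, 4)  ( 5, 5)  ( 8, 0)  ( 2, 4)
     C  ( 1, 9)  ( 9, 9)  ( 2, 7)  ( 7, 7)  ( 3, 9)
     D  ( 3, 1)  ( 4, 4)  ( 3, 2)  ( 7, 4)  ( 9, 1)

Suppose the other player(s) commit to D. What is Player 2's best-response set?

u_2(P vs D) = 1
u_2(Q vs D) = 4
u_2(R vs D) = 2
u_2(S vs D) = 4
u_2(T vs D) = 1
max payoff 4 at {Q,S}

P2 best: {Q,S}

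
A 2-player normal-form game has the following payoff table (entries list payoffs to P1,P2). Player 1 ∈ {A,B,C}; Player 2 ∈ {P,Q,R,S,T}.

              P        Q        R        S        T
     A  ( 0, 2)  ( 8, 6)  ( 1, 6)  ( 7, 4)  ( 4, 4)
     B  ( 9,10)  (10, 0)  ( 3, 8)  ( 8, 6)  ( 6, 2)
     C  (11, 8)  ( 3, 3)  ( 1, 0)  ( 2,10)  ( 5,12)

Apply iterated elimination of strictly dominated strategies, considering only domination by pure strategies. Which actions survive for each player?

P1 drop A (B beats it: P:9>0 Q:10>8 R:3>1 S:8>7 T:6>4)
P2 drop Q (P beats it: B:10>0 C:8>3)
P2 drop R (P beats it: B:10>8 C:8>0)
P1→{B,C} P2→{P,S,T}

IESDS → P1:{B,C} P2:{P,S,T}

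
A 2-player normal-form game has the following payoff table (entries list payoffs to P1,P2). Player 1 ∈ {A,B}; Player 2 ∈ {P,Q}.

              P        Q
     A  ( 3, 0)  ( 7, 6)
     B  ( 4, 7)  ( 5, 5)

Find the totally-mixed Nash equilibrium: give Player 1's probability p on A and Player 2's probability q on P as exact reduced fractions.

P1 indiff ⇒ q·3+(1-q)·7 = q·4+(1-q)·5 ⇒ q(-1) = (1-q)(-2) ⇒ q = 2/3
P2 indiff ⇒ p·0+(1-p)·7 = p·6+(1-p)·5 ⇒ p(-6) = (1-p)(-2) ⇒ p = 1/4

p=1/4, q=2/3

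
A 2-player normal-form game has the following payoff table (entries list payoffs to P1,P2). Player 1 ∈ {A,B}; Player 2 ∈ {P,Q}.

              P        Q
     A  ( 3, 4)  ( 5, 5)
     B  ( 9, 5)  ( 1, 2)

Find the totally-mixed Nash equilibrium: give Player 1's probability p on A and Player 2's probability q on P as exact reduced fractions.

P1 indiff ⇒ q·3+(1-q)·5 = q·9+(1-q)·1 ⇒ q(-6) = (1-q)(-4) ⇒ q = 2/5
P2 indiff ⇒ p·4+(1-p)·5 = p·5+(1-p)·2 ⇒ p(-1) = (1-p)(-3) ⇒ p = 3/4

P1 mixes 3/4 on A; P2 mixes 2/5 on P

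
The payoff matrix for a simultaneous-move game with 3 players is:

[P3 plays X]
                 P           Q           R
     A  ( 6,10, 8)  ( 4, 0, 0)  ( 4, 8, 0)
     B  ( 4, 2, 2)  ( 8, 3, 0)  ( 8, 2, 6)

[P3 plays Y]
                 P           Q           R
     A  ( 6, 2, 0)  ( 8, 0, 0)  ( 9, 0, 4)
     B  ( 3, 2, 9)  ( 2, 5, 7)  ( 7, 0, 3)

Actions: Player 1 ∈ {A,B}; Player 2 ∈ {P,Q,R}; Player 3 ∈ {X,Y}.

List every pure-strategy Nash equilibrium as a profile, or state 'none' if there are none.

(A,P,X): NE
(A,P,Y): not NE [P3→X gives 8>0]
(A,Q,X): not NE [P1→B gives 8>4; P2→P gives 10>0]
(A,Q,Y): not NE [P2→P gives 2>0]
(A,R,X): not NE [P1→B gives 8>4; P2→P gives 10>8; P3→Y gives 4>0]
(A,R,Y): not NE [P2→P gives 2>0]
(B,P,X): not NE [P1→A gives 6>4; P2→Q gives 3>2; P3→Y gives 9>2]
(B,P,Y): not NE [P1→A gives 6>3; P2→Q gives 5>2]
(B,Q,X): not NE [P3→Y gives 7>0]
(B,Q,Y): not NE [P1→A gives 8>2]
(B,R,X): not NE [P2→Q gives 3>2]
(B,R,Y): not NE [P1→A gives 9>7; P2→Q gives 5>0; P3→X gives 6>3]

NE set: (A,P,X)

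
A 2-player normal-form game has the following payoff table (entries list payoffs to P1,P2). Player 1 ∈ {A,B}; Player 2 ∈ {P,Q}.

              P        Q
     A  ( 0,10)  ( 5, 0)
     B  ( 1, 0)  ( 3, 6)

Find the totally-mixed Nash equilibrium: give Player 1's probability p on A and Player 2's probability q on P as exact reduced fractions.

P1 indiff ⇒ q·0+(1-q)·5 = q·1+(1-q)·3 ⇒ q(-1) = (1-q)(-2) ⇒ q = 2/3
P2 indiff ⇒ p·10+(1-p)·0 = p·0+(1-p)·6 ⇒ p(10) = (1-p)(6) ⇒ p = 3/8

p=3/8, q=2/3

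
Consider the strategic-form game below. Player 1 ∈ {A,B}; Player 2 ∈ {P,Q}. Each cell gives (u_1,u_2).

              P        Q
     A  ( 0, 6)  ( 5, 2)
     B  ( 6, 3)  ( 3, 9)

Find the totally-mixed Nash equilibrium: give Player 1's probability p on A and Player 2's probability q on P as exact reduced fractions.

P1 indiff ⇒ q·0+(1-q)·5 = q·6+(1-q)·3 ⇒ q(-6) = (1-q)(-2) ⇒ q = 1/4
P2 indiff ⇒ p·6+(1-p)·3 = p·2+(1-p)·9 ⇒ p(4) = (1-p)(6) ⇒ p = 3/5

(p,q) = (3/5, 1/4)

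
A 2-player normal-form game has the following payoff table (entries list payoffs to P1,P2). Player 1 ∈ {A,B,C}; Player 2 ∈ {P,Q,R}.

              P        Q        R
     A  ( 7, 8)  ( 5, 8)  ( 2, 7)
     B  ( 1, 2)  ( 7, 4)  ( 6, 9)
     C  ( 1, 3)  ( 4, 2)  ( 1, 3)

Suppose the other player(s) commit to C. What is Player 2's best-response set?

argmax u_2 = {P,R}

u_2(P vs C) = 3
u_2(Q vs C) = 2
u_2(R vs C) = 3
max payoff 3 at {P,R}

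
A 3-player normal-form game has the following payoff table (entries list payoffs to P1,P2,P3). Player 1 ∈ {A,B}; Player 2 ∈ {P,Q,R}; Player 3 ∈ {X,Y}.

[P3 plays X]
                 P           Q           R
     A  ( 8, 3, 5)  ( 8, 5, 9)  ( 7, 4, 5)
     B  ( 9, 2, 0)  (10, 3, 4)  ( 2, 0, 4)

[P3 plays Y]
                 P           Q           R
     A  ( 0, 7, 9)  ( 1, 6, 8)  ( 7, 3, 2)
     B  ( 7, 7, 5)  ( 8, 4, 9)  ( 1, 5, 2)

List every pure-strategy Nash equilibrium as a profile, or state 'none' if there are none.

(A,P,X): not NE [P1→B gives 9>8; P2→Q gives 5>3; P3→Y gives 9>5]
(A,P,Y): not NE [P1→B gives 7>0]
(A,Q,X): not NE [P1→B gives 10>8]
(A,Q,Y): not NE [P1→B gives 8>1; P2→P gives 7>6; P3→X gives 9>8]
(A,R,X): not NE [P2→Q gives 5>4]
(A,R,Y): not NE [P2→P gives 7>3; P3→X gives 5>2]
(B,P,X): not NE [P2→Q gives 3>2; P3→Y gives 5>0]
(B,P,Y): NE
(B,Q,X): not NE [P3→Y gives 9>4]
(B,Q,Y): not NE [P2→P gives 7>4]
(B,R,X): not NE [P1→A gives 7>2; P2→Q gives 3>0]
(B,R,Y): not NE [P1→A gives 7>1; P2→P gives 7>5; P3→X gives 4>2]

NE set: (B,P,Y)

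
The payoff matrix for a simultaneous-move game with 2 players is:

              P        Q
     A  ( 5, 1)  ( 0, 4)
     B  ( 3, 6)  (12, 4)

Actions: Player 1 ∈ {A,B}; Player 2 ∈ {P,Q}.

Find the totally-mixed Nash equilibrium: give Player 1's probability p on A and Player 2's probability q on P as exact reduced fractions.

p=2/5, q=6/7

P1 indiff ⇒ q·5+(1-q)·0 = q·3+(1-q)·12 ⇒ q(2) = (1-q)(12) ⇒ q = 6/7
P2 indiff ⇒ p·1+(1-p)·6 = p·4+(1-p)·4 ⇒ p(-3) = (1-p)(-2) ⇒ p = 2/5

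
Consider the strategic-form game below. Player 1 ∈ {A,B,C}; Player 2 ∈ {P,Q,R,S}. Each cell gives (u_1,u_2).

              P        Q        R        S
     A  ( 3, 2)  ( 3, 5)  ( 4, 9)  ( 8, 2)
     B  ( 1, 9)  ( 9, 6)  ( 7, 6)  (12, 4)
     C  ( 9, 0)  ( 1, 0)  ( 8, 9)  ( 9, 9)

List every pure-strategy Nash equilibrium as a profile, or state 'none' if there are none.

(A,P): not NE [P1→C gives 9>3; P2→R gives 9>2]
(A,Q): not NE [P1→B gives 9>3; P2→R gives 9>5]
(A,R): not NE [P1→C gives 8>4]
(A,S): not NE [P1→B gives 12>8; P2→R gives 9>2]
(B,P): not NE [P1→C gives 9>1]
(B,Q): not NE [P2→P gives 9>6]
(B,R): not NE [P1→C gives 8>7; P2→P gives 9>6]
(B,S): not NE [P2→P gives 9>4]
(C,P): not NE [P2→S gives 9>0]
(C,Q): not NE [P1→B gives 9>1; P2→S gives 9>0]
(C,R): NE
(C,S): not NE [P1→B gives 12>9]

Nash profiles: (C,R)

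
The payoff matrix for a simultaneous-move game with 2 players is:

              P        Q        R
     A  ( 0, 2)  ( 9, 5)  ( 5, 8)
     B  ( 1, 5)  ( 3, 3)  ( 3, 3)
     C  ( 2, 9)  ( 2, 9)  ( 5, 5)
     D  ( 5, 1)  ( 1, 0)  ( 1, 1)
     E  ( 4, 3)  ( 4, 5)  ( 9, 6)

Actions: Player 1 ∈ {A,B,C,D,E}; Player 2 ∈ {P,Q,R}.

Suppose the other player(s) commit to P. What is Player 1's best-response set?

u_1(A vs P) = 0
u_1(B vs P) = 1
u_1(C vs P) = 2
u_1(D vs P) = 5
u_1(E vs P) = 4
max payoff 5 at {D}

P1 best: {D}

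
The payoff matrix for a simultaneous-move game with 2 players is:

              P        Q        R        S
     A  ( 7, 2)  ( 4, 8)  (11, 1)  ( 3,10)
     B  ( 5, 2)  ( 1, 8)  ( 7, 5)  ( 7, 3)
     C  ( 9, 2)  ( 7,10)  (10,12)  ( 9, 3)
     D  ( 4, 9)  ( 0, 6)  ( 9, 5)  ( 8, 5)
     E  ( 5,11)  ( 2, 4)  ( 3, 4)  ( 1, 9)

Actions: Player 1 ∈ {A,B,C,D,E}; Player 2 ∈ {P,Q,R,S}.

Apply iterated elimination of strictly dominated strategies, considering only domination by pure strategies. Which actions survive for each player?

P1 drop B (C beats it: P:9>5 Q:7>1 R:10>7 S:9>7)
P1 drop D (C beats it: P:9>4 Q:7>0 R:10>9 S:9>8)
P1 drop E (A beats it: P:7>5 Q:4>2 R:11>3 S:3>1)
P2 drop P (Q beats it: A:8>2 C:10>2)
P1→{A,C} P2→{Q,R,S}

Remaining: P1:{A,C} P2:{Q,R,S}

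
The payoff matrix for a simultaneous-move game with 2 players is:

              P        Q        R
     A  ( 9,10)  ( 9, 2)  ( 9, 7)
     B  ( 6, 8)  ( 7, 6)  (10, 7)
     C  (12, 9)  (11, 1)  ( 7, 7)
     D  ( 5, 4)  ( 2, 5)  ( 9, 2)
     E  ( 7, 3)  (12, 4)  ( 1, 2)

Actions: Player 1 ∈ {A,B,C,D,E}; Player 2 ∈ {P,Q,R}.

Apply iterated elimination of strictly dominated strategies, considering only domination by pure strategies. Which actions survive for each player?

Survivors P1:{C,E} P2:{P,Q}

P1 drop D (B beats it: P:6>5 Q:7>2 R:10>9)
P2 drop R (P beats it: A:10>7 B:8>7 C:9>7 E:3>2)
P1 drop A (C beats it: P:12>9 Q:11>9)
P1 drop B (C beats it: P:12>6 Q:11>7)
P1→{C,E} P2→{P,Q}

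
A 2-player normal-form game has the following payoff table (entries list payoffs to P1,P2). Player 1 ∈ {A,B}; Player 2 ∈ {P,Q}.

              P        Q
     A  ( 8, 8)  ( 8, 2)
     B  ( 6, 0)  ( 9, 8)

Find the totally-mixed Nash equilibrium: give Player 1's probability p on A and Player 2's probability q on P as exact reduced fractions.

P1 indiff ⇒ q·8+(1-q)·8 = q·6+(1-q)·9 ⇒ q(2) = (1-q)(1) ⇒ q = 1/3
P2 indiff ⇒ p·8+(1-p)·0 = p·2+(1-p)·8 ⇒ p(6) = (1-p)(8) ⇒ p = 4/7

p=4/7, q=1/3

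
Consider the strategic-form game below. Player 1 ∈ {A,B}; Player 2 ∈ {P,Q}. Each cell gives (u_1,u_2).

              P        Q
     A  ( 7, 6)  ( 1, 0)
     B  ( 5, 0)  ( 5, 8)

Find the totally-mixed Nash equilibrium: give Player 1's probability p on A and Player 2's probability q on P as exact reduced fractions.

P1 indiff ⇒ q·7+(1-q)·1 = q·5+(1-q)·5 ⇒ q(2) = (1-q)(4) ⇒ q = 2/3
P2 indiff ⇒ p·6+(1-p)·0 = p·0+(1-p)·8 ⇒ p(6) = (1-p)(8) ⇒ p = 4/7

p=4/7, q=2/3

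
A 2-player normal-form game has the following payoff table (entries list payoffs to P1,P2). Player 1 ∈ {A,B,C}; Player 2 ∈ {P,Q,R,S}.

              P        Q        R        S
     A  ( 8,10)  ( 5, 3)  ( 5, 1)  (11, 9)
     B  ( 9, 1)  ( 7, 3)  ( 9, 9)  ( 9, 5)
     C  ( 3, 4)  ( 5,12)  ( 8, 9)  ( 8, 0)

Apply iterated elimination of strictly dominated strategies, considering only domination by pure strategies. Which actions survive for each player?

P1 drop C (B beats it: P:9>3 Q:7>5 R:9>8 S:9>8)
P2 drop Q (S beats it: A:9>3 B:5>3)
P1→{A,B} P2→{P,R,S}

Survivors P1:{A,B} P2:{P,R,S}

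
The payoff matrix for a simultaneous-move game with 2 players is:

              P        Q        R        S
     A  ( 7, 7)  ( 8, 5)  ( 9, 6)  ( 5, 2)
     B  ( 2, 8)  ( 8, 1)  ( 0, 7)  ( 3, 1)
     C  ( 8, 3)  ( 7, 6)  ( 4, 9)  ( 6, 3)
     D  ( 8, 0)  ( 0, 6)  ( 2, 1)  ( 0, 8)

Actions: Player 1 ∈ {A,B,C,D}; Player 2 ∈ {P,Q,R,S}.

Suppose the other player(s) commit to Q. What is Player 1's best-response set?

u_1(A vs Q) = 8
u_1(B vs Q) = 8
u_1(C vs Q) = 7
u_1(D vs Q) = 0
max payoff 8 at {A,B}

BR_1 = {A,B}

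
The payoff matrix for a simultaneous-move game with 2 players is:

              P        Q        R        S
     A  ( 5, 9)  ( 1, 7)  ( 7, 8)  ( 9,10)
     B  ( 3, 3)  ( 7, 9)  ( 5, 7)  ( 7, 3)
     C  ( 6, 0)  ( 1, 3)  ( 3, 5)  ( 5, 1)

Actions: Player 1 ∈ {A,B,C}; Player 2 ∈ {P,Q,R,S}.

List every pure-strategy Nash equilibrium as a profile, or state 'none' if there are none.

(A,P): not NE [P1→C gives 6>5; P2→S gives 10>9]
(A,Q): not NE [P1→B gives 7>1; P2→S gives 10>7]
(A,R): not NE [P2→S gives 10>8]
(A,S): NE
(B,P): not NE [P1→C gives 6>3; P2→Q gives 9>3]
(B,Q): NE
(B,R): not NE [P1→A gives 7>5; P2→Q gives 9>7]
(B,S): not NE [P1→A gives 9>7; P2→Q gives 9>3]
(C,P): not NE [P2→R gives 5>0]
(C,Q): not NE [P1→B gives 7>1; P2→R gives 5>3]
(C,R): not NE [P1→A gives 7>3]
(C,S): not NE [P1→A gives 9>5; P2→R gives 5>1]

Nash profiles: (A,S), (B,Q)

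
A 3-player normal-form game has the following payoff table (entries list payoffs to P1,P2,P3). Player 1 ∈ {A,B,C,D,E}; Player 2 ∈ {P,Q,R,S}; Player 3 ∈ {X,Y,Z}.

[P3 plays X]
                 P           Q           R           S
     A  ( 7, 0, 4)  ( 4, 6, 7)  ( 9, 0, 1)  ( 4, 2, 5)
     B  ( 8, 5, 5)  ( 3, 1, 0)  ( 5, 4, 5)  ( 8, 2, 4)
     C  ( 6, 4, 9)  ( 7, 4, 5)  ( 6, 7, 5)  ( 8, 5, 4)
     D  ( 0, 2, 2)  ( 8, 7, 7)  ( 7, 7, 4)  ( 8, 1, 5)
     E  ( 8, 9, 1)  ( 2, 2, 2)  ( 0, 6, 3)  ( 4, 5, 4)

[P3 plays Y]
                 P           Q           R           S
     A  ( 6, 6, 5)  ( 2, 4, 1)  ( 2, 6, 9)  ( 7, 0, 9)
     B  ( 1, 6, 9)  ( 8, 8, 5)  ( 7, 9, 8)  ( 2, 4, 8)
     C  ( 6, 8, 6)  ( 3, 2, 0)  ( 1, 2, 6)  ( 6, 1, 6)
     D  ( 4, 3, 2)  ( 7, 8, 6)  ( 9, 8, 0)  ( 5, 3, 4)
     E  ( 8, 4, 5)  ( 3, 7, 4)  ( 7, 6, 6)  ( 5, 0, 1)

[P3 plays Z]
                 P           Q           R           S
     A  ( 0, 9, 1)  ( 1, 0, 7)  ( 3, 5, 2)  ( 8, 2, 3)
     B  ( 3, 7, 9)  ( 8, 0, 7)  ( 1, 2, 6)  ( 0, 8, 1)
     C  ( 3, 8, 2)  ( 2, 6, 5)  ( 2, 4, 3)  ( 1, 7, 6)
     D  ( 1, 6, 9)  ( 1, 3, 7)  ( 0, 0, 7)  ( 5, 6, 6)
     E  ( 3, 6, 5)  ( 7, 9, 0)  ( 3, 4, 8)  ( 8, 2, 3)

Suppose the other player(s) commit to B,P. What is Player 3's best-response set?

BR_3 = {Y,Z}

u_3(X vs B,P) = 5
u_3(Y vs B,P) = 9
u_3(Z vs B,P) = 9
max payoff 9 at {Y,Z}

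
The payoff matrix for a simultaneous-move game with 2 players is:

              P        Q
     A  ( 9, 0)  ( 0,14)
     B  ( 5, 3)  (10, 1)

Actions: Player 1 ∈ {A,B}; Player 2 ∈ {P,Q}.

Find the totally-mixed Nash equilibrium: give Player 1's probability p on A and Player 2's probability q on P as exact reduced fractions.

P1 indiff ⇒ q·9+(1-q)·0 = q·5+(1-q)·10 ⇒ q(4) = (1-q)(10) ⇒ q = 5/7
P2 indiff ⇒ p·0+(1-p)·3 = p·14+(1-p)·1 ⇒ p(-14) = (1-p)(-2) ⇒ p = 1/8

p=1/8, q=5/7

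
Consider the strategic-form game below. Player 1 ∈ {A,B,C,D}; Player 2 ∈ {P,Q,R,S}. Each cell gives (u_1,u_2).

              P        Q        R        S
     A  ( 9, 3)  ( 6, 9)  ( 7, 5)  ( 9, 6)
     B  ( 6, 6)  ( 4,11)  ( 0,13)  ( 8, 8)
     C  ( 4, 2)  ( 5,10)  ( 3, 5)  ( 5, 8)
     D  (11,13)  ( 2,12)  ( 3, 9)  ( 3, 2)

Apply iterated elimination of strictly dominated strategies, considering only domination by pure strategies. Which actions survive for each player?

P1 drop B (A beats it: P:9>6 Q:6>4 R:7>0 S:9>8)
P1 drop C (A beats it: P:9>4 Q:6>5 R:7>3 S:9>5)
P2 drop R (Q beats it: A:9>5 D:12>9)
P2 drop S (Q beats it: A:9>6 D:12>2)
P1→{A,D} P2→{P,Q}

IESDS → P1:{A,D} P2:{P,Q}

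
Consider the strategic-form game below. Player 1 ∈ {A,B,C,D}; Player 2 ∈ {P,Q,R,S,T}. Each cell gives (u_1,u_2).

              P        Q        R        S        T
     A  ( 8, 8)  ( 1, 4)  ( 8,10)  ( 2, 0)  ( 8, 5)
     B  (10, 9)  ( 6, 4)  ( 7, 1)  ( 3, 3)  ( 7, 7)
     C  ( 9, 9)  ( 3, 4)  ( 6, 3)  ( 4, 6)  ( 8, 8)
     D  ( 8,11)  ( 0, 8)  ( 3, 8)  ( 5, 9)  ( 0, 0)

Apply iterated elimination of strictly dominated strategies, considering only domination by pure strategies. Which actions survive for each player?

Survivors P1:{A,B} P2:{P,R}

P2 drop Q (P beats it: A:8>4 B:9>4 C:9>4 D:11>8)
P2 drop S (P beats it: A:8>0 B:9>3 C:9>6 D:11>9)
P1 drop D (B beats it: P:10>8 R:7>3 T:7>0)
P2 drop T (P beats it: A:8>5 B:9>7 C:9>8)
P1 drop C (B beats it: P:10>9 R:7>6)
P1→{A,B} P2→{P,R}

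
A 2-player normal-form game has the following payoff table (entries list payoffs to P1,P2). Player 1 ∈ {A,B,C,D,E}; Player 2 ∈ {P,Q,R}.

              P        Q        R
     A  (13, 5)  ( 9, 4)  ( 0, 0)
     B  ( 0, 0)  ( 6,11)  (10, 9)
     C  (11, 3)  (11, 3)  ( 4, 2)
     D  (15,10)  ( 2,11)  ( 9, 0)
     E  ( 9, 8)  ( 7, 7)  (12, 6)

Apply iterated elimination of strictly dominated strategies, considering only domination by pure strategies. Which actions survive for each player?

P1 drop B (E beats it: P:9>0 Q:7>6 R:12>10)
P2 drop R (P beats it: A:5>0 C:3>2 D:10>0 E:8>6)
P1 drop E (A beats it: P:13>9 Q:9>7)
P1→{A,C,D} P2→{P,Q}

Survivors P1:{A,C,D} P2:{P,Q}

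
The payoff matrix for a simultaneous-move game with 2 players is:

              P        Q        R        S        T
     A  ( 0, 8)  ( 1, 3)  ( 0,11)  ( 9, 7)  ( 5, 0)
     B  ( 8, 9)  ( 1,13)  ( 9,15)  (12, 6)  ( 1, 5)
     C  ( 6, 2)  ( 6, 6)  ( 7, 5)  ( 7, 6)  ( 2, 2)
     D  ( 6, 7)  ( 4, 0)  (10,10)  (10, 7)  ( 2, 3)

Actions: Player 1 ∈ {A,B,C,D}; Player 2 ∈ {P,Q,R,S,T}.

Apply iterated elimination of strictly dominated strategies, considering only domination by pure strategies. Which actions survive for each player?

P2 drop P (R beats it: A:11>8 B:15>9 C:5>2 D:10>7)
P2 drop T (R beats it: A:11>0 B:15>5 C:5>2 D:10>3)
P1 drop A (D beats it: Q:4>1 R:10>0 S:10>9)
P1→{B,C,D} P2→{Q,R,S}

Survivors P1:{B,C,D} P2:{Q,R,S}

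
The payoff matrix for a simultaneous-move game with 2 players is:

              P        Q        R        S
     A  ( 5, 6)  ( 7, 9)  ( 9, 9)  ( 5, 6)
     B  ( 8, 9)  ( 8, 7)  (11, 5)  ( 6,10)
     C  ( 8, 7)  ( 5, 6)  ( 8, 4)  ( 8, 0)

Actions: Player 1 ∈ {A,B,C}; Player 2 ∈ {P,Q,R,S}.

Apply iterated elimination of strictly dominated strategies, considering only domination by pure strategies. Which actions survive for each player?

P1 drop A (B beats it: P:8>5 Q:8>7 R:11>9 S:6>5)
P2 drop Q (P beats it: B:9>7 C:7>6)
P2 drop R (P beats it: B:9>5 C:7>4)
P1→{B,C} P2→{P,S}

Remaining: P1:{B,C} P2:{P,S}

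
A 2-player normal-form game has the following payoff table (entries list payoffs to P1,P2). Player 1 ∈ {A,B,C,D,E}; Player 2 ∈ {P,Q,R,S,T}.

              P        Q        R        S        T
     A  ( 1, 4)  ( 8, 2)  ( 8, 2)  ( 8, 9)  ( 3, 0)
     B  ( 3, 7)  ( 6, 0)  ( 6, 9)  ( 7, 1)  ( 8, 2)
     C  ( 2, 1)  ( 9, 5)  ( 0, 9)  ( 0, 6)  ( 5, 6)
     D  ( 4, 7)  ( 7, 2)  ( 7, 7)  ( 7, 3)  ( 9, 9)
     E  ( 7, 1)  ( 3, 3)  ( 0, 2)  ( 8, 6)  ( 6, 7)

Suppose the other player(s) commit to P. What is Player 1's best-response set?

P1 best: {E}

u_1(A vs P) = 1
u_1(B vs P) = 3
u_1(C vs P) = 2
u_1(D vs P) = 4
u_1(E vs P) = 7
max payoff 7 at {E}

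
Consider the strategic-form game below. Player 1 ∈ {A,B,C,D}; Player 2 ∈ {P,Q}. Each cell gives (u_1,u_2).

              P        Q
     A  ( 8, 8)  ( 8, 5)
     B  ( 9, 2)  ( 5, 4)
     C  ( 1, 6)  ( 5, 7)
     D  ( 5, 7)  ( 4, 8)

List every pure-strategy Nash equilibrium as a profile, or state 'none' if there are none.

(A,P): not NE [P1→B gives 9>8]
(A,Q): not NE [P2→P gives 8>5]
(B,P): not NE [P2→Q gives 4>2]
(B,Q): not NE [P1→A gives 8>5]
(C,P): not NE [P1→B gives 9>1; P2→Q gives 7>6]
(C,Q): not NE [P1→A gives 8>5]
(D,P): not NE [P1→B gives 9>5; P2→Q gives 8>7]
(D,Q): not NE [P1→A gives 8>4]

PSNE: ∅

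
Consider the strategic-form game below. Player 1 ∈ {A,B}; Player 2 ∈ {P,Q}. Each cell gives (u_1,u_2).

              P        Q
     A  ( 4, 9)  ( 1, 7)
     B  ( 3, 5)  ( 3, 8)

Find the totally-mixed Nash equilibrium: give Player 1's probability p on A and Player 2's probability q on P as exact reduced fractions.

P1 mixes 3/5 on A; P2 mixes 2/3 on P

P1 indiff ⇒ q·4+(1-q)·1 = q·3+(1-q)·3 ⇒ q(1) = (1-q)(2) ⇒ q = 2/3
P2 indiff ⇒ p·9+(1-p)·5 = p·7+(1-p)·8 ⇒ p(2) = (1-p)(3) ⇒ p = 3/5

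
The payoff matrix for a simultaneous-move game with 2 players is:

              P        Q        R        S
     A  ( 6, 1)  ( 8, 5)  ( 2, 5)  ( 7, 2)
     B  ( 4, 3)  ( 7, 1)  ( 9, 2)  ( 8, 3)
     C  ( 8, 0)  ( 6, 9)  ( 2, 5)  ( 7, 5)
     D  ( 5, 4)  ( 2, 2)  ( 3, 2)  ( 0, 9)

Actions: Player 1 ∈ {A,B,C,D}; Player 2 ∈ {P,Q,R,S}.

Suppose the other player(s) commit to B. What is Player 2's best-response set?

argmax u_2 = {P,S}

u_2(P vs B) = 3
u_2(Q vs B) = 1
u_2(R vs B) = 2
u_2(S vs B) = 3
max payoff 3 at {P,S}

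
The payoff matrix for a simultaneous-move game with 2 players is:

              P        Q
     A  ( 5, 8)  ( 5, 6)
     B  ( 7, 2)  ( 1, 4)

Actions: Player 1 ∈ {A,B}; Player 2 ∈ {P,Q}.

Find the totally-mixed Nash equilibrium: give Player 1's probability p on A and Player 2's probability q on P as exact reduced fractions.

P1 indiff ⇒ q·5+(1-q)·5 = q·7+(1-q)·1 ⇒ q(-2) = (1-q)(-4) ⇒ q = 2/3
P2 indiff ⇒ p·8+(1-p)·2 = p·6+(1-p)·4 ⇒ p(2) = (1-p)(2) ⇒ p = 1/2

p=1/2, q=2/3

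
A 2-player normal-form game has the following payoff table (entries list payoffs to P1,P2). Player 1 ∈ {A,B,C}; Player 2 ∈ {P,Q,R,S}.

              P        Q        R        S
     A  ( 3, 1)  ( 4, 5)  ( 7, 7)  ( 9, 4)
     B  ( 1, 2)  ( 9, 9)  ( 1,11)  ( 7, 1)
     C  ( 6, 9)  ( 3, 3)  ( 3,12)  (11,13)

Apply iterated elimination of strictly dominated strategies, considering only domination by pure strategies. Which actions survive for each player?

Remaining: P1:{A,C} P2:{R,S}

P2 drop P (R beats it: A:7>1 B:11>2 C:12>9)
P2 drop Q (R beats it: A:7>5 B:11>9 C:12>3)
P1 drop B (A beats it: R:7>1 S:9>7)
P1→{A,C} P2→{R,S}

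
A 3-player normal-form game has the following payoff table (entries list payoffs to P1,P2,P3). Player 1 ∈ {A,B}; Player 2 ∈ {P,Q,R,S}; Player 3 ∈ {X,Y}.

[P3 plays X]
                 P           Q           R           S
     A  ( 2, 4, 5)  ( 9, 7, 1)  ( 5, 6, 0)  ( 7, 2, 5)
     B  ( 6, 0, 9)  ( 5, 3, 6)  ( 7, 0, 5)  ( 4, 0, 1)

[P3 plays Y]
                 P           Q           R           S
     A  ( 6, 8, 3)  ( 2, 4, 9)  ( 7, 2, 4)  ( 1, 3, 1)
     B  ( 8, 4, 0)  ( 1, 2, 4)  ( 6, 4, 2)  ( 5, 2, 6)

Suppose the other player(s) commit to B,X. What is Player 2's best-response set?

u_2(P vs B,X) = 0
u_2(Q vs B,X) = 3
u_2(R vs B,X) = 0
u_2(S vs B,X) = 0
max payoff 3 at {Q}

argmax u_2 = {Q}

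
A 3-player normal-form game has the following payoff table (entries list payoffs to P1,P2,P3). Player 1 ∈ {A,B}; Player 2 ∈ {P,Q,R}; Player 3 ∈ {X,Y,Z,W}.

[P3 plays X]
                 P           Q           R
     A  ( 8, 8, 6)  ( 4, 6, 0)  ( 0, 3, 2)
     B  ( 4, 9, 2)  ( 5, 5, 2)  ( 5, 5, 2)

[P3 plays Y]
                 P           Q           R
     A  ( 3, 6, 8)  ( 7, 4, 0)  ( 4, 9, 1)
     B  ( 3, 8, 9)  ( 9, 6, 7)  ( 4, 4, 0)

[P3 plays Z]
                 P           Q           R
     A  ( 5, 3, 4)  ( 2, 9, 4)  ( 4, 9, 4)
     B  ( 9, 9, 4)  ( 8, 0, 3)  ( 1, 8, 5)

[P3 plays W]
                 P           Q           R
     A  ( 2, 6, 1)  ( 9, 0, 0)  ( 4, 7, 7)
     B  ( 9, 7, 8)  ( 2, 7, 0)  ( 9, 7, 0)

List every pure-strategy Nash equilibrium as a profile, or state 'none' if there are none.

(A,P,X): not NE [P3→Y gives 8>6]
(A,P,Y): not NE [P2→R gives 9>6]
(A,P,Z): not NE [P1→B gives 9>5; P2→R gives 9>3; P3→Y gives 8>4]
(A,P,W): not NE [P1→B gives 9>2; P2→R gives 7>6; P3→Y gives 8>1]
(A,Q,X): not NE [P1→B gives 5>4; P2→P gives 8>6; P3→Z gives 4>0]
(A,Q,Y): not NE [P1→B gives 9>7; P2→R gives 9>4; P3→Z gives 4>0]
(A,Q,Z): not NE [P1→B gives 8>2]
(A,Q,W): not NE [P2→R gives 7>0; P3→Z gives 4>0]
(A,R,X): not NE [P1→B gives 5>0; P2→P gives 8>3; P3→W gives 7>2]
(A,R,Y): not NE [P3→W gives 7>1]
(A,R,Z): not NE [P3→W gives 7>4]
(A,R,W): not NE [P1→B gives 9>4]
(B,P,X): not NE [P1→A gives 8>4; P3→Y gives 9>2]
(B,P,Y): NE
(B,P,Z): not NE [P3→Y gives 9>4]
(B,P,W): not NE [P3→Y gives 9>8]
(B,Q,X): not NE [P2→P gives 9>5; P3→Y gives 7>2]
(B,Q,Y): not NE [P2→P gives 8>6]
(B,Q,Z): not NE [P2→P gives 9>0; P3→Y gives 7>3]
(B,Q,W): not NE [P1→A gives 9>2; P3→Y gives 7>0]
(B,R,X): not NE [P2→P gives 9>5; P3→Z gives 5>2]
(B,R,Y): not NE [P2→P gives 8>4; P3→Z gives 5>0]
(B,R,Z): not NE [P1→A gives 4>1; P2→P gives 9>8]
(B,R,W): not NE [P3→Z gives 5>0]

NE set: (B,P,Y)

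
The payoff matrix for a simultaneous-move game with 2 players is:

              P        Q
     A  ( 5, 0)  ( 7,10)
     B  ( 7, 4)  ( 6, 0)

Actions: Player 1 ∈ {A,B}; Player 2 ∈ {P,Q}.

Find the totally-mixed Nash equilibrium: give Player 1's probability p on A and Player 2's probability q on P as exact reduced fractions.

P1 indiff ⇒ q·5+(1-q)·7 = q·7+(1-q)·6 ⇒ q(-2) = (1-q)(-1) ⇒ q = 1/3
P2 indiff ⇒ p·0+(1-p)·4 = p·10+(1-p)·0 ⇒ p(-10) = (1-p)(-4) ⇒ p = 2/7

p=2/7, q=1/3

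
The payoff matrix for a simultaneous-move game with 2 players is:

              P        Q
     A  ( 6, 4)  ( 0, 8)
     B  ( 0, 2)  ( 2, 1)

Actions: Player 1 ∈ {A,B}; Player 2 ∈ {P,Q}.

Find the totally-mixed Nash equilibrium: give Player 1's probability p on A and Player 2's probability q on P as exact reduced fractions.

(p,q) = (1/5, 1/4)

P1 indiff ⇒ q·6+(1-q)·0 = q·0+(1-q)·2 ⇒ q(6) = (1-q)(2) ⇒ q = 1/4
P2 indiff ⇒ p·4+(1-p)·2 = p·8+(1-p)·1 ⇒ p(-4) = (1-p)(-1) ⇒ p = 1/5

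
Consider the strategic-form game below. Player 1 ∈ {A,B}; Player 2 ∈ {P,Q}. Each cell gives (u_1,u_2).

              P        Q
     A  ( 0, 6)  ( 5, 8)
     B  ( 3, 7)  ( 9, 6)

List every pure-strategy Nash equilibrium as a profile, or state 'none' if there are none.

Nash profiles: (B,P)

(A,P): not NE [P1→B gives 3>0; P2→Q gives 8>6]
(A,Q): not NE [P1→B gives 9>5]
(B,P): NE
(B,Q): not NE [P2→P gives 7>6]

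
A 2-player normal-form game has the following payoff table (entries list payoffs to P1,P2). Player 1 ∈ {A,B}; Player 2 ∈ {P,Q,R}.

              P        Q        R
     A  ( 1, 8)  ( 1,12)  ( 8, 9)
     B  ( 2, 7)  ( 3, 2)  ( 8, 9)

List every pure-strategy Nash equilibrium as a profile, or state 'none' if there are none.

PSNE = {(B,R)}

(A,P): not NE [P1→B gives 2>1; P2→Q gives 12>8]
(A,Q): not NE [P1→B gives 3>1]
(A,R): not NE [P2→Q gives 12>9]
(B,P): not NE [P2→R gives 9>7]
(B,Q): not NE [P2→R gives 9>2]
(B,R): NE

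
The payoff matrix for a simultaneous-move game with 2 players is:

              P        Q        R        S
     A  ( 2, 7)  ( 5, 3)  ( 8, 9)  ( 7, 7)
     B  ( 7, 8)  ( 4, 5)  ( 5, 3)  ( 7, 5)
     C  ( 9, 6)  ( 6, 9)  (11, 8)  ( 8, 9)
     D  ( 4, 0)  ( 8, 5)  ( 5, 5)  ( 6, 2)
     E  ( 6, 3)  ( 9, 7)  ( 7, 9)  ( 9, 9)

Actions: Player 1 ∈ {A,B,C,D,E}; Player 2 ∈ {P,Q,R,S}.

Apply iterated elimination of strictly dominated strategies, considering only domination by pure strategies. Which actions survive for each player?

IESDS → P1:{C,E} P2:{Q,R,S}

P1 drop A (C beats it: P:9>2 Q:6>5 R:11>8 S:8>7)
P1 drop B (C beats it: P:9>7 Q:6>4 R:11>5 S:8>7)
P1 drop D (E beats it: P:6>4 Q:9>8 R:7>5 S:9>6)
P2 drop P (Q beats it: C:9>6 E:7>3)
P1→{C,E} P2→{Q,R,S}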